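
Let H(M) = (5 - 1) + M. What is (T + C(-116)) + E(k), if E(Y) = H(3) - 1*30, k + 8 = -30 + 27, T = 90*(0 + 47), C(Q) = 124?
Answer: 4331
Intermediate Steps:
H(M) = 4 + M
T = 4230 (T = 90*47 = 4230)
k = -11 (k = -8 + (-30 + 27) = -8 - 3 = -11)
E(Y) = -23 (E(Y) = (4 + 3) - 1*30 = 7 - 30 = -23)
(T + C(-116)) + E(k) = (4230 + 124) - 23 = 4354 - 23 = 4331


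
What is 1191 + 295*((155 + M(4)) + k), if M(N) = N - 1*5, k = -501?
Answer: -101174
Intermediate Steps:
M(N) = -5 + N (M(N) = N - 5 = -5 + N)
1191 + 295*((155 + M(4)) + k) = 1191 + 295*((155 + (-5 + 4)) - 501) = 1191 + 295*((155 - 1) - 501) = 1191 + 295*(154 - 501) = 1191 + 295*(-347) = 1191 - 102365 = -101174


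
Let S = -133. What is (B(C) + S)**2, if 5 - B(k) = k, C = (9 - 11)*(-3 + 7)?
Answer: 14400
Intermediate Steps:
C = -8 (C = -2*4 = -8)
B(k) = 5 - k
(B(C) + S)**2 = ((5 - 1*(-8)) - 133)**2 = ((5 + 8) - 133)**2 = (13 - 133)**2 = (-120)**2 = 14400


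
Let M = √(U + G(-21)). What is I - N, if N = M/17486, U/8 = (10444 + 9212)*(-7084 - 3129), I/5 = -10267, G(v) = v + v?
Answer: -51335 - I*√1605973866/17486 ≈ -51335.0 - 2.2918*I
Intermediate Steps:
G(v) = 2*v
I = -51335 (I = 5*(-10267) = -51335)
U = -1605973824 (U = 8*((10444 + 9212)*(-7084 - 3129)) = 8*(19656*(-10213)) = 8*(-200746728) = -1605973824)
M = I*√1605973866 (M = √(-1605973824 + 2*(-21)) = √(-1605973824 - 42) = √(-1605973866) = I*√1605973866 ≈ 40075.0*I)
N = I*√1605973866/17486 (N = (I*√1605973866)/17486 = (I*√1605973866)*(1/17486) = I*√1605973866/17486 ≈ 2.2918*I)
I - N = -51335 - I*√1605973866/17486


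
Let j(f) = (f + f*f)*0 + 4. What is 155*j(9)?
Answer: 620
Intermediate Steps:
j(f) = 4 (j(f) = (f + f²)*0 + 4 = 0 + 4 = 4)
155*j(9) = 155*4 = 620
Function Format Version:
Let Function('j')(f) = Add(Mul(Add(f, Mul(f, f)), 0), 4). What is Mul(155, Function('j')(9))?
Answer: 620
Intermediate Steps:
Function('j')(f) = 4 (Function('j')(f) = Add(Mul(Add(f, Pow(f, 2)), 0), 4) = Add(0, 4) = 4)
Mul(155, Function('j')(9)) = Mul(155, 4) = 620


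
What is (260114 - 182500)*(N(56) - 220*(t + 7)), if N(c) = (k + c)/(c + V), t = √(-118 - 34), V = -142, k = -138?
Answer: -5136416906/43 - 34150160*I*√38 ≈ -1.1945e+8 - 2.1052e+8*I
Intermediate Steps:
t = 2*I*√38 (t = √(-152) = 2*I*√38 ≈ 12.329*I)
N(c) = (-138 + c)/(-142 + c) (N(c) = (-138 + c)/(c - 142) = (-138 + c)/(-142 + c))
(260114 - 182500)*(N(56) - 220*(t + 7)) = (260114 - 182500)*((-138 + 56)/(-142 + 56) - 220*(2*I*√38 + 7)) = 77614*(-82/(-86) - 220*(7 + 2*I*√38)) = 77614*(-1/86*(-82) + (-1540 - 440*I*√38)) = 77614*(41/43 + (-1540 - 440*I*√38)) = 77614*(-66179/43 - 440*I*√38) = -5136416906/43 - 34150160*I*√38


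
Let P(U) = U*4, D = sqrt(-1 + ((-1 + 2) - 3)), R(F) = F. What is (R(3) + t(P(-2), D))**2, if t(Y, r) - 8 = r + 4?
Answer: (15 + I*sqrt(3))**2 ≈ 222.0 + 51.962*I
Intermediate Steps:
D = I*sqrt(3) (D = sqrt(-1 + (1 - 3)) = sqrt(-1 - 2) = sqrt(-3) = I*sqrt(3) ≈ 1.732*I)
P(U) = 4*U
t(Y, r) = 12 + r (t(Y, r) = 8 + (r + 4) = 8 + (4 + r) = 12 + r)
(R(3) + t(P(-2), D))**2 = (3 + (12 + I*sqrt(3)))**2 = (15 + I*sqrt(3))**2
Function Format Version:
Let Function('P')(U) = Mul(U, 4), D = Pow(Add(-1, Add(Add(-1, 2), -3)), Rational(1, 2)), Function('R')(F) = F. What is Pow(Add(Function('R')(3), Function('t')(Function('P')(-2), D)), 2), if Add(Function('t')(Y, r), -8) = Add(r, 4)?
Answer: Pow(Add(15, Mul(I, Pow(3, Rational(1, 2)))), 2) ≈ Add(222.00, Mul(51.962, I))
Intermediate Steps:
D = Mul(I, Pow(3, Rational(1, 2))) (D = Pow(Add(-1, Add(1, -3)), Rational(1, 2)) = Pow(Add(-1, -2), Rational(1, 2)) = Pow(-3, Rational(1, 2)) = Mul(I, Pow(3, Rational(1, 2))) ≈ Mul(1.7320, I))
Function('P')(U) = Mul(4, U)
Function('t')(Y, r) = Add(12, r) (Function('t')(Y, r) = Add(8, Add(r, 4)) = Add(8, Add(4, r)) = Add(12, r))
Pow(Add(Function('R')(3), Function('t')(Function('P')(-2), D)), 2) = Pow(Add(3, Add(12, Mul(I, Pow(3, Rational(1, 2))))), 2) = Pow(Add(15, Mul(I, Pow(3, Rational(1, 2)))), 2)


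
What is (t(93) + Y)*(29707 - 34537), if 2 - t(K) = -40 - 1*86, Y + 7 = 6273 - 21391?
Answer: 72435510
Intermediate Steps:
Y = -15125 (Y = -7 + (6273 - 21391) = -7 - 15118 = -15125)
t(K) = 128 (t(K) = 2 - (-40 - 1*86) = 2 - (-40 - 86) = 2 - 1*(-126) = 2 + 126 = 128)
(t(93) + Y)*(29707 - 34537) = (128 - 15125)*(29707 - 34537) = -14997*(-4830) = 72435510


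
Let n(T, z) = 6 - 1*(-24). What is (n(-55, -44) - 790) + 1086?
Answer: 326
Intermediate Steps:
n(T, z) = 30 (n(T, z) = 6 + 24 = 30)
(n(-55, -44) - 790) + 1086 = (30 - 790) + 1086 = -760 + 1086 = 326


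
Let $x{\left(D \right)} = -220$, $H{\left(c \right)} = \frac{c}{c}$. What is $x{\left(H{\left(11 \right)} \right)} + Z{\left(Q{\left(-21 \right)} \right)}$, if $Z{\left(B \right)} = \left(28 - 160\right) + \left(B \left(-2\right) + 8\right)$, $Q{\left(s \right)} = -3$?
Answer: $-338$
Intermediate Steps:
$H{\left(c \right)} = 1$
$Z{\left(B \right)} = -124 - 2 B$ ($Z{\left(B \right)} = -132 - \left(-8 + 2 B\right) = -124 - 2 B$)
$x{\left(H{\left(11 \right)} \right)} + Z{\left(Q{\left(-21 \right)} \right)} = -220 - 118 = -338$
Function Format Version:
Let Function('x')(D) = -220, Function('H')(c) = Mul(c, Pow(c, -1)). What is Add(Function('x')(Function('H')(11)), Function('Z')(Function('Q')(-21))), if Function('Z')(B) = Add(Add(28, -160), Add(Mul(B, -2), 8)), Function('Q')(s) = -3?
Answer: -338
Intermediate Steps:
Function('H')(c) = 1
Function('Z')(B) = Add(-124, Mul(-2, B)) (Function('Z')(B) = Add(-132, Add(Mul(-2, B), 8)) = Add(-132, Add(8, Mul(-2, B))) = Add(-124, Mul(-2, B)))
Add(Function('x')(Function('H')(11)), Function('Z')(Function('Q')(-21))) = Add(-220, Add(-124, Mul(-2, -3))) = Add(-220, Add(-124, 6)) = Add(-220, -118) = -338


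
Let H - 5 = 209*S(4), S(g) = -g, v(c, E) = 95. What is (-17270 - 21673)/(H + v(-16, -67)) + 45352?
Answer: 33418015/736 ≈ 45405.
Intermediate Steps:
H = -831 (H = 5 + 209*(-1*4) = 5 + 209*(-4) = 5 - 836 = -831)
(-17270 - 21673)/(H + v(-16, -67)) + 45352 = (-17270 - 21673)/(-831 + 95) + 45352 = -38943/(-736) + 45352 = -38943*(-1/736) + 45352 = 38943/736 + 45352 = 33418015/736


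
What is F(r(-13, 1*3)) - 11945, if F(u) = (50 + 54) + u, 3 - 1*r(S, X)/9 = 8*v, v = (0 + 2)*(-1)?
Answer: -11670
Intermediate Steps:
v = -2 (v = 2*(-1) = -2)
r(S, X) = 171 (r(S, X) = 27 - 72*(-2) = 27 - 9*(-16) = 27 + 144 = 171)
F(u) = 104 + u
F(r(-13, 1*3)) - 11945 = (104 + 171) - 11945 = 275 - 11945 = -11670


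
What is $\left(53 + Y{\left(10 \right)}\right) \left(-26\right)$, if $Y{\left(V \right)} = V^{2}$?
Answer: $-3978$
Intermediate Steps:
$\left(53 + Y{\left(10 \right)}\right) \left(-26\right) = \left(53 + 10^{2}\right) \left(-26\right) = \left(53 + 100\right) \left(-26\right) = 153 \left(-26\right) = -3978$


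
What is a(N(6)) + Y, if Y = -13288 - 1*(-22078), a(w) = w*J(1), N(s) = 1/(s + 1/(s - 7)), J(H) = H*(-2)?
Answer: 43948/5 ≈ 8789.6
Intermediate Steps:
J(H) = -2*H
N(s) = 1/(s + 1/(-7 + s))
a(w) = -2*w (a(w) = w*(-2*1) = w*(-2) = -2*w)
Y = 8790 (Y = -13288 + 22078 = 8790)
a(N(6)) + Y = -2*(-7 + 6)/(1 + 6² - 7*6) + 8790 = -2*(-1)/(1 + 36 - 42) + 8790 = -2*(-1)/(-5) + 8790 = -(-2)*(-1)/5 + 8790 = -2*⅕ + 8790 = -⅖ + 8790 = 43948/5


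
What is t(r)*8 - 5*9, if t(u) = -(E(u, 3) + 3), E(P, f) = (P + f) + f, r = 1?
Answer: -125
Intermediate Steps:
E(P, f) = P + 2*f
t(u) = -9 - u (t(u) = -((u + 2*3) + 3) = -((u + 6) + 3) = -((6 + u) + 3) = -(9 + u) = -9 - u)
t(r)*8 - 5*9 = (-9 - 1*1)*8 - 5*9 = (-9 - 1)*8 - 45 = -10*8 - 45 = -80 - 45 = -125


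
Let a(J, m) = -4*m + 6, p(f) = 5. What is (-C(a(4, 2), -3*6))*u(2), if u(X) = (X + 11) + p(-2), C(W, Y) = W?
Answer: 36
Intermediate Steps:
a(J, m) = 6 - 4*m
u(X) = 16 + X (u(X) = (X + 11) + 5 = (11 + X) + 5 = 16 + X)
(-C(a(4, 2), -3*6))*u(2) = (-(6 - 4*2))*(16 + 2) = -(6 - 8)*18 = -1*(-2)*18 = 2*18 = 36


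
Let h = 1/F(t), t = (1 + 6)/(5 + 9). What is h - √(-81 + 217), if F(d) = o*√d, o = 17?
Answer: -2*√34 + √2/17 ≈ -11.579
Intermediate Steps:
t = ½ (t = 7/14 = 7*(1/14) = ½ ≈ 0.50000)
F(d) = 17*√d
h = √2/17 (h = 1/(17*√(½)) = 1/(17*(√2/2)) = 1/(17*√2/2) = √2/17 ≈ 0.083189)
h - √(-81 + 217) = √2/17 - √(-81 + 217) = √2/17 - √136 = √2/17 - 2*√34 = -2*√34 + √2/17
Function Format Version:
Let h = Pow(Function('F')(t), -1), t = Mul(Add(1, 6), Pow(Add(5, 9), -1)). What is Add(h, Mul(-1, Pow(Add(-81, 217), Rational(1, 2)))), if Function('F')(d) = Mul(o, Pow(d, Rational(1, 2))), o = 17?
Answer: Add(Mul(-2, Pow(34, Rational(1, 2))), Mul(Rational(1, 17), Pow(2, Rational(1, 2)))) ≈ -11.579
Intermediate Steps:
t = Rational(1, 2) (t = Mul(7, Pow(14, -1)) = Mul(7, Rational(1, 14)) = Rational(1, 2) ≈ 0.50000)
Function('F')(d) = Mul(17, Pow(d, Rational(1, 2)))
h = Mul(Rational(1, 17), Pow(2, Rational(1, 2))) (h = Pow(Mul(17, Pow(Rational(1, 2), Rational(1, 2))), -1) = Pow(Mul(17, Mul(Rational(1, 2), Pow(2, Rational(1, 2)))), -1) = Pow(Mul(Rational(17, 2), Pow(2, Rational(1, 2))), -1) = Mul(Rational(1, 17), Pow(2, Rational(1, 2))) ≈ 0.083189)
Add(h, Mul(-1, Pow(Add(-81, 217), Rational(1, 2)))) = Add(Mul(Rational(1, 17), Pow(2, Rational(1, 2))), Mul(-1, Pow(Add(-81, 217), Rational(1, 2)))) = Add(Mul(Rational(1, 17), Pow(2, Rational(1, 2))), Mul(-1, Pow(136, Rational(1, 2)))) = Add(Mul(Rational(1, 17), Pow(2, Rational(1, 2))), Mul(-1, Mul(2, Pow(34, Rational(1, 2))))) = Add(Mul(Rational(1, 17), Pow(2, Rational(1, 2))), Mul(-2, Pow(34, Rational(1, 2)))) = Add(Mul(-2, Pow(34, Rational(1, 2))), Mul(Rational(1, 17), Pow(2, Rational(1, 2))))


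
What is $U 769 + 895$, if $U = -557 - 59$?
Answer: $-472809$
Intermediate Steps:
$U = -616$
$U 769 + 895 = \left(-616\right) 769 + 895 = -473704 + 895 = -472809$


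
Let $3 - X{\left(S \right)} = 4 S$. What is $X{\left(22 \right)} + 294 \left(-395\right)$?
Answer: $-116215$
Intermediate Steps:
$X{\left(S \right)} = 3 - 4 S$
$X{\left(22 \right)} + 294 \left(-395\right) = \left(3 - 88\right) + 294 \left(-395\right) = \left(3 - 88\right) - 116130 = -85 - 116130 = -116215$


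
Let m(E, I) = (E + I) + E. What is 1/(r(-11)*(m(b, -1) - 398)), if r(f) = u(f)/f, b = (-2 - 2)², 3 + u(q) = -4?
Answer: -11/2569 ≈ -0.0042818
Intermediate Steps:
u(q) = -7 (u(q) = -3 - 4 = -7)
b = 16 (b = (-4)² = 16)
r(f) = -7/f
m(E, I) = I + 2*E
1/(r(-11)*(m(b, -1) - 398)) = 1/((-7/(-11))*((-1 + 2*16) - 398)) = 1/((-7*(-1/11))*((-1 + 32) - 398)) = 1/(7*(31 - 398)/11) = 1/((7/11)*(-367)) = 1/(-2569/11) = -11/2569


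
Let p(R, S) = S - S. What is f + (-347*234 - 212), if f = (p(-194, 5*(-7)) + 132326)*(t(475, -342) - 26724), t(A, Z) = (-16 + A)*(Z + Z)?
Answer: -45080903090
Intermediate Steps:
p(R, S) = 0
t(A, Z) = 2*Z*(-16 + A) (t(A, Z) = (-16 + A)*(2*Z) = 2*Z*(-16 + A))
f = -45080821680 (f = (0 + 132326)*(2*(-342)*(-16 + 475) - 26724) = 132326*(2*(-342)*459 - 26724) = 132326*(-313956 - 26724) = 132326*(-340680) = -45080821680)
f + (-347*234 - 212) = -45080821680 + (-347*234 - 212) = -45080821680 + (-81198 - 212) = -45080821680 - 81410 = -45080903090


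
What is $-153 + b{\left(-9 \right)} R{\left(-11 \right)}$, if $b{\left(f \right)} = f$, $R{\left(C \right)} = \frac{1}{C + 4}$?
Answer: $- \frac{1062}{7} \approx -151.71$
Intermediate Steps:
$R{\left(C \right)} = \frac{1}{4 + C}$
$-153 + b{\left(-9 \right)} R{\left(-11 \right)} = -153 - \frac{9}{4 - 11} = -153 - \frac{9}{-7} = -153 - - \frac{9}{7} = -153 + \frac{9}{7} = - \frac{1062}{7}$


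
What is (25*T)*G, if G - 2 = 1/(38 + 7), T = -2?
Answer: -910/9 ≈ -101.11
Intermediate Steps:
G = 91/45 (G = 2 + 1/(38 + 7) = 2 + 1/45 = 91/45 ≈ 2.0222)
(25*T)*G = (25*(-2))*(91/45) = -50*91/45 = -910/9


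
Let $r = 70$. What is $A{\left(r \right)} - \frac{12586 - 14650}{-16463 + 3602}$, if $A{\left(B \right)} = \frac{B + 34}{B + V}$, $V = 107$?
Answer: $\frac{36008}{84311} \approx 0.42709$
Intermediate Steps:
$A{\left(B \right)} = \frac{34 + B}{107 + B}$ ($A{\left(B \right)} = \frac{B + 34}{B + 107} = \frac{34 + B}{107 + B}$)
$A{\left(r \right)} - \frac{12586 - 14650}{-16463 + 3602} = \frac{34 + 70}{107 + 70} - \frac{12586 - 14650}{-16463 + 3602} = \frac{1}{177} \cdot 104 - - \frac{2064}{-12861} = \frac{1}{177} \cdot 104 - \left(-2064\right) \left(- \frac{1}{12861}\right) = \frac{104}{177} - \frac{688}{4287} = \frac{36008}{84311}$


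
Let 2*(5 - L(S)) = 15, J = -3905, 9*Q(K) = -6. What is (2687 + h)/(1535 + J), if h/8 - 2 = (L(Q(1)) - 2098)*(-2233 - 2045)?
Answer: -4792681/158 ≈ -30333.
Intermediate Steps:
Q(K) = -2/3 (Q(K) = (1/9)*(-6) = -2/3)
L(S) = -5/2 (L(S) = 5 - 1/2*15 = 5 - 15/2 = -5/2)
h = 71887528 (h = 16 + 8*((-5/2 - 2098)*(-2233 - 2045)) = 16 + 8*(-4201/2*(-4278)) = 16 + 8*8985939 = 16 + 71887512 = 71887528)
(2687 + h)/(1535 + J) = (2687 + 71887528)/(1535 - 3905) = 71890215/(-2370) = 71890215*(-1/2370) = -4792681/158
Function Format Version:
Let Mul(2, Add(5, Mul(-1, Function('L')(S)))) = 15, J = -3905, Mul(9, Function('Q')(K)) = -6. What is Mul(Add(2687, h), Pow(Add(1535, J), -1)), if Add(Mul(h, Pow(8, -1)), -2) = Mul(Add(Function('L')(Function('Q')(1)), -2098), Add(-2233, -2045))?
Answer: Rational(-4792681, 158) ≈ -30333.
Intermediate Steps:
Function('Q')(K) = Rational(-2, 3) (Function('Q')(K) = Mul(Rational(1, 9), -6) = Rational(-2, 3))
Function('L')(S) = Rational(-5, 2) (Function('L')(S) = Add(5, Mul(Rational(-1, 2), 15)) = Add(5, Rational(-15, 2)) = Rational(-5, 2))
h = 71887528 (h = Add(16, Mul(8, Mul(Add(Rational(-5, 2), -2098), Add(-2233, -2045)))) = Add(16, Mul(8, Mul(Rational(-4201, 2), -4278))) = Add(16, Mul(8, 8985939)) = Add(16, 71887512) = 71887528)
Mul(Add(2687, h), Pow(Add(1535, J), -1)) = Mul(Add(2687, 71887528), Pow(Add(1535, -3905), -1)) = Mul(71890215, Pow(-2370, -1)) = Mul(71890215, Rational(-1, 2370)) = Rational(-4792681, 158)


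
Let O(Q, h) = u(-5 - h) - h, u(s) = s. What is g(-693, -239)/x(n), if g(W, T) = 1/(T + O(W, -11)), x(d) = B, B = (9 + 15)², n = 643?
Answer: -1/127872 ≈ -7.8203e-6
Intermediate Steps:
O(Q, h) = -5 - 2*h (O(Q, h) = (-5 - h) - h = -5 - 2*h)
B = 576 (B = 24² = 576)
x(d) = 576
g(W, T) = 1/(17 + T) (g(W, T) = 1/(T + (-5 - 2*(-11))) = 1/(T + (-5 + 22)) = 1/(T + 17) = 1/(17 + T))
g(-693, -239)/x(n) = 1/((17 - 239)*576) = (1/576)/(-222) = -1/222*1/576 = -1/127872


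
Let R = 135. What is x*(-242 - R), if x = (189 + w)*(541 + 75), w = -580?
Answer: 90802712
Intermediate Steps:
x = -240856 (x = (189 - 580)*(541 + 75) = -391*616 = -240856)
x*(-242 - R) = -240856*(-242 - 1*135) = -240856*(-242 - 135) = -240856*(-377) = 90802712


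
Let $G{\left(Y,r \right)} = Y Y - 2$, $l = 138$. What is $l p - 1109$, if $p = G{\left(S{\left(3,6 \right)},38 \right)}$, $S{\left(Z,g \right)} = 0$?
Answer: $-1385$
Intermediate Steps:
$G{\left(Y,r \right)} = -2 + Y^{2}$ ($G{\left(Y,r \right)} = Y^{2} - 2 = -2 + Y^{2}$)
$p = -2$ ($p = -2 + 0^{2} = -2 + 0 = -2$)
$l p - 1109 = 138 \left(-2\right) - 1109 = -276 - 1109 = -1385$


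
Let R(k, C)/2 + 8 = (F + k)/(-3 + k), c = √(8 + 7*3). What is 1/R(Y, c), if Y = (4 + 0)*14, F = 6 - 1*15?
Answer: -53/754 ≈ -0.070292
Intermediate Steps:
F = -9 (F = 6 - 15 = -9)
c = √29 (c = √(8 + 21) = √29 ≈ 5.3852)
Y = 56 (Y = 4*14 = 56)
R(k, C) = -16 + 2*(-9 + k)/(-3 + k) (R(k, C) = -16 + 2*((-9 + k)/(-3 + k)) = -16 + 2*(-9 + k)/(-3 + k))
1/R(Y, c) = 1/(2*(15 - 7*56)/(-3 + 56)) = 1/(2*(15 - 392)/53) = 1/(2*(1/53)*(-377)) = 1/(-754/53) = -53/754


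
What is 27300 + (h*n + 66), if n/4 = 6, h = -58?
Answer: 25974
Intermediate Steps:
n = 24 (n = 4*6 = 24)
27300 + (h*n + 66) = 27300 + (-58*24 + 66) = 27300 + (-1392 + 66) = 27300 - 1326 = 25974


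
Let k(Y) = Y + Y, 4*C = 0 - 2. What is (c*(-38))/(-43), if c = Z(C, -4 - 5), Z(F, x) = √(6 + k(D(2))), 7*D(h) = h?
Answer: 38*√322/301 ≈ 2.2654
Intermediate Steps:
D(h) = h/7
C = -½ (C = (0 - 2)/4 = (¼)*(-2) = -½ ≈ -0.50000)
k(Y) = 2*Y
Z(F, x) = √322/7 (Z(F, x) = √(6 + 2*((⅐)*2)) = √(6 + 2*(2/7)) = √(6 + 4/7) = √(46/7) = √322/7)
c = √322/7 ≈ 2.5635
(c*(-38))/(-43) = ((√322/7)*(-38))/(-43) = -38*√322/7*(-1/43) = 38*√322/301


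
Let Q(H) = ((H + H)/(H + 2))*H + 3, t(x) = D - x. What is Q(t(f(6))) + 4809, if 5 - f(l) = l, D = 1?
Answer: 4814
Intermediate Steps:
f(l) = 5 - l
t(x) = 1 - x
Q(H) = 3 + 2*H²/(2 + H) (Q(H) = ((2*H)/(2 + H))*H + 3 = (2*H/(2 + H))*H + 3 = 2*H²/(2 + H) + 3 = 3 + 2*H²/(2 + H))
Q(t(f(6))) + 4809 = (6 + 2*(1 - (5 - 1*6))² + 3*(1 - (5 - 1*6)))/(2 + (1 - (5 - 1*6))) + 4809 = (6 + 2*(1 - (5 - 6))² + 3*(1 - (5 - 6)))/(2 + (1 - (5 - 6))) + 4809 = (6 + 2*(1 - 1*(-1))² + 3*(1 - 1*(-1)))/(2 + (1 - 1*(-1))) + 4809 = (6 + 2*(1 + 1)² + 3*(1 + 1))/(2 + (1 + 1)) + 4809 = (6 + 2*2² + 3*2)/(2 + 2) + 4809 = (6 + 2*4 + 6)/4 + 4809 = (6 + 8 + 6)/4 + 4809 = (¼)*20 + 4809 = 5 + 4809 = 4814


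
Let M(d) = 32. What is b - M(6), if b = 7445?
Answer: 7413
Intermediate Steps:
b - M(6) = 7445 - 1*32 = 7445 - 32 = 7413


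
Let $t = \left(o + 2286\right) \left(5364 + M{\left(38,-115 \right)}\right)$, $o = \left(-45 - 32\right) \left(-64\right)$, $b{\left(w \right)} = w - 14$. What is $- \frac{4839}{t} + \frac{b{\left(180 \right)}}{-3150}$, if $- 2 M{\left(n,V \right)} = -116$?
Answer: $- \frac{3254108989}{61605035100} \approx -0.052822$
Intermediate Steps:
$M{\left(n,V \right)} = 58$ ($M{\left(n,V \right)} = \left(- \frac{1}{2}\right) \left(-116\right) = 58$)
$b{\left(w \right)} = -14 + w$ ($b{\left(w \right)} = w - 14 = -14 + w$)
$o = 4928$ ($o = \left(-77\right) \left(-64\right) = 4928$)
$t = 39114308$ ($t = \left(4928 + 2286\right) \left(5364 + 58\right) = 7214 \cdot 5422 = 39114308$)
$- \frac{4839}{t} + \frac{b{\left(180 \right)}}{-3150} = - \frac{4839}{39114308} + \frac{-14 + 180}{-3150} = \left(-4839\right) \frac{1}{39114308} + 166 \left(- \frac{1}{3150}\right) = - \frac{4839}{39114308} - \frac{83}{1575} = - \frac{3254108989}{61605035100}$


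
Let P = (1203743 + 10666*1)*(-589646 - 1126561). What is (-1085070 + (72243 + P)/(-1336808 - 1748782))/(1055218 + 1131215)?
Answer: -14043377632/74960397783 ≈ -0.18734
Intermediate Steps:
P = -2084177226663 (P = (1203743 + 10666)*(-1716207) = 1214409*(-1716207) = -2084177226663)
(-1085070 + (72243 + P)/(-1336808 - 1748782))/(1055218 + 1131215) = (-1085070 + (72243 - 2084177226663)/(-1336808 - 1748782))/(1055218 + 1131215) = (-1085070 - 2084177154420/(-3085590))/2186433 = (-1085070 - 2084177154420*(-1/3085590))*(1/2186433) = (-1085070 + 69472571814/102853)*(1/2186433) = -42130132896/102853*1/2186433 = -14043377632/74960397783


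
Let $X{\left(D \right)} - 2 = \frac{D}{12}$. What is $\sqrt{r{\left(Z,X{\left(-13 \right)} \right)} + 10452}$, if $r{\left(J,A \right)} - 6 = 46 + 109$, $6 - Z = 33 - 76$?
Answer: $\sqrt{10613} \approx 103.02$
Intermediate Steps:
$Z = 49$ ($Z = 6 - \left(33 - 76\right) = 6 - -43 = 6 + 43 = 49$)
$X{\left(D \right)} = 2 + \frac{D}{12}$
$r{\left(J,A \right)} = 161$ ($r{\left(J,A \right)} = 6 + \left(46 + 109\right) = 6 + 155 = 161$)
$\sqrt{r{\left(Z,X{\left(-13 \right)} \right)} + 10452} = \sqrt{161 + 10452} = \sqrt{10613}$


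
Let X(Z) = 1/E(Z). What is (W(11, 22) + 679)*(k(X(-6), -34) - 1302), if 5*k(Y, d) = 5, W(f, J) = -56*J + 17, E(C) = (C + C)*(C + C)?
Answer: 697336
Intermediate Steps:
E(C) = 4*C² (E(C) = (2*C)*(2*C) = 4*C²)
X(Z) = 1/(4*Z²)
W(f, J) = 17 - 56*J
k(Y, d) = 1 (k(Y, d) = (⅕)*5 = 1)
(W(11, 22) + 679)*(k(X(-6), -34) - 1302) = ((17 - 56*22) + 679)*(1 - 1302) = ((17 - 1232) + 679)*(-1301) = (-1215 + 679)*(-1301) = -536*(-1301) = 697336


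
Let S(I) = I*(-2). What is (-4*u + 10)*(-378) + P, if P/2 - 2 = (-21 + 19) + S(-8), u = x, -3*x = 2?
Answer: -4756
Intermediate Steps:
S(I) = -2*I
x = -⅔ (x = -⅓*2 = -⅔ ≈ -0.66667)
u = -⅔ ≈ -0.66667
P = 32 (P = 4 + 2*((-21 + 19) - 2*(-8)) = 4 + 2*(-2 + 16) = 4 + 2*14 = 4 + 28 = 32)
(-4*u + 10)*(-378) + P = (-4*(-⅔) + 10)*(-378) + 32 = (8/3 + 10)*(-378) + 32 = (38/3)*(-378) + 32 = -4788 + 32 = -4756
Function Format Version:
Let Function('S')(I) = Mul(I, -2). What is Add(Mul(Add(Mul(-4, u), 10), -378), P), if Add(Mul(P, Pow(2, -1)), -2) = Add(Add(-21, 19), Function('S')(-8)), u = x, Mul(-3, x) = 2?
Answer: -4756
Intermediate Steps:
Function('S')(I) = Mul(-2, I)
x = Rational(-2, 3) (x = Mul(Rational(-1, 3), 2) = Rational(-2, 3) ≈ -0.66667)
u = Rational(-2, 3) ≈ -0.66667
P = 32 (P = Add(4, Mul(2, Add(Add(-21, 19), Mul(-2, -8)))) = Add(4, Mul(2, Add(-2, 16))) = Add(4, Mul(2, 14)) = Add(4, 28) = 32)
Add(Mul(Add(Mul(-4, u), 10), -378), P) = Add(Mul(Add(Mul(-4, Rational(-2, 3)), 10), -378), 32) = Add(Mul(Add(Rational(8, 3), 10), -378), 32) = Add(Mul(Rational(38, 3), -378), 32) = Add(-4788, 32) = -4756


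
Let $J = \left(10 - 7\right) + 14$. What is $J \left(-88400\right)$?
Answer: $-1502800$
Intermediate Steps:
$J = 17$ ($J = 3 + 14 = 17$)
$J \left(-88400\right) = 17 \left(-88400\right) = -1502800$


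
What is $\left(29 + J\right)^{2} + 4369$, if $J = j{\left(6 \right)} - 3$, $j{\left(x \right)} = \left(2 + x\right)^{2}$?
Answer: $12469$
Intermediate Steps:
$J = 61$ ($J = \left(2 + 6\right)^{2} - 3 = 8^{2} - 3 = 64 - 3 = 61$)
$\left(29 + J\right)^{2} + 4369 = \left(29 + 61\right)^{2} + 4369 = 90^{2} + 4369 = 8100 + 4369 = 12469$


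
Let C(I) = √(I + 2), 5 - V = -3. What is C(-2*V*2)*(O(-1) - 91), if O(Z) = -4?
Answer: -95*I*√30 ≈ -520.34*I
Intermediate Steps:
V = 8 (V = 5 - 1*(-3) = 5 + 3 = 8)
C(I) = √(2 + I)
C(-2*V*2)*(O(-1) - 91) = √(2 - 2*8*2)*(-4 - 91) = √(2 - 16*2)*(-95) = √(2 - 32)*(-95) = √(-30)*(-95) = (I*√30)*(-95) = -95*I*√30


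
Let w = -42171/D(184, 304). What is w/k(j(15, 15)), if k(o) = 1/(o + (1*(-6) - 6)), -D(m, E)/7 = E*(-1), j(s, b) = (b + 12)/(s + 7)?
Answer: 9994527/46816 ≈ 213.49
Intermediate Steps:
j(s, b) = (12 + b)/(7 + s)
D(m, E) = 7*E (D(m, E) = -7*E*(-1) = -(-7)*E = 7*E)
w = -42171/2128 (w = -42171/(7*304) = -42171/2128 ≈ -19.817)
k(o) = 1/(-12 + o) (k(o) = 1/(o + (-6 - 6)) = 1/(o - 12) = 1/(-12 + o))
w/k(j(15, 15)) = -(-126513/532 + 42171*(12 + 15)/(2128*(7 + 15))) = -42171/(2128*(1/(-12 + 27/22))) = -42171/(2128*(1/(-237/22))) = -42171/(2128*(-22/237)) = -42171/2128*(-237/22) = 9994527/46816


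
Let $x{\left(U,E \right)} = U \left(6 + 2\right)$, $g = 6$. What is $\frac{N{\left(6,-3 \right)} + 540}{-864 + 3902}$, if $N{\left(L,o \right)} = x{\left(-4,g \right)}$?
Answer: $\frac{254}{1519} \approx 0.16722$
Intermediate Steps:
$x{\left(U,E \right)} = 8 U$ ($x{\left(U,E \right)} = U 8 = 8 U$)
$N{\left(L,o \right)} = -32$ ($N{\left(L,o \right)} = 8 \left(-4\right) = -32$)
$\frac{N{\left(6,-3 \right)} + 540}{-864 + 3902} = \frac{-32 + 540}{-864 + 3902} = \frac{508}{3038} = 508 \cdot \frac{1}{3038} = \frac{254}{1519}$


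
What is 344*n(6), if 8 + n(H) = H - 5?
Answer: -2408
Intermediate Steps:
n(H) = -13 + H (n(H) = -8 + (H - 5) = -8 + (-5 + H) = -13 + H)
344*n(6) = 344*(-13 + 6) = 344*(-7) = -2408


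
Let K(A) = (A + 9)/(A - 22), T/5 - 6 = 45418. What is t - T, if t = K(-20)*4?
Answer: -4769498/21 ≈ -2.2712e+5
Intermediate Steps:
T = 227120 (T = 30 + 5*45418 = 30 + 227090 = 227120)
K(A) = (9 + A)/(-22 + A)
t = 22/21 (t = ((9 - 20)/(-22 - 20))*4 = (-11/(-42))*4 = -1/42*(-11)*4 = (11/42)*4 = 22/21 ≈ 1.0476)
t - T = 22/21 - 1*227120 = 22/21 - 227120 = -4769498/21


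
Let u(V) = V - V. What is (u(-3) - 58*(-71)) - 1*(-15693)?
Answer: 19811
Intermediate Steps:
u(V) = 0
(u(-3) - 58*(-71)) - 1*(-15693) = (0 - 58*(-71)) - 1*(-15693) = (0 + 4118) + 15693 = 4118 + 15693 = 19811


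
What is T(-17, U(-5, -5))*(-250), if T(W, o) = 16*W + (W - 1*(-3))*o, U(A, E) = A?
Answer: 50500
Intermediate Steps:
T(W, o) = 16*W + o*(3 + W) (T(W, o) = 16*W + (W + 3)*o = 16*W + (3 + W)*o = 16*W + o*(3 + W))
T(-17, U(-5, -5))*(-250) = (3*(-5) + 16*(-17) - 17*(-5))*(-250) = (-15 - 272 + 85)*(-250) = -202*(-250) = 50500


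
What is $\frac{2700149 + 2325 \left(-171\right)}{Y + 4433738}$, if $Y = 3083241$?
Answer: $\frac{2302574}{7516979} \approx 0.30632$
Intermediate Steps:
$\frac{2700149 + 2325 \left(-171\right)}{Y + 4433738} = \frac{2700149 + 2325 \left(-171\right)}{3083241 + 4433738} = \frac{2700149 - 397575}{7516979} = 2302574 \cdot \frac{1}{7516979} = \frac{2302574}{7516979}$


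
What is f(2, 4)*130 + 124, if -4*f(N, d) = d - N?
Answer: 59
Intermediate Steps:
f(N, d) = -d/4 + N/4 (f(N, d) = -(d - N)/4 = -d/4 + N/4)
f(2, 4)*130 + 124 = (-¼*4 + (¼)*2)*130 + 124 = (-1 + ½)*130 + 124 = -½*130 + 124 = -65 + 124 = 59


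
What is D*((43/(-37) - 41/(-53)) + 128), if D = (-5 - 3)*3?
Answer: -6005904/1961 ≈ -3062.7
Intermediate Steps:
D = -24 (D = -8*3 = -24)
D*((43/(-37) - 41/(-53)) + 128) = -24*((43/(-37) - 41/(-53)) + 128) = -24*((43*(-1/37) - 41*(-1/53)) + 128) = -24*((-43/37 + 41/53) + 128) = -24*(-762/1961 + 128) = -24*250246/1961 = -6005904/1961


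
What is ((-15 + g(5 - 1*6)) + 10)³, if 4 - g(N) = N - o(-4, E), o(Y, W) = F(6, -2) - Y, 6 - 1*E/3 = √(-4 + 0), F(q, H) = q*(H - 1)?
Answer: -2744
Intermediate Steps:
F(q, H) = q*(-1 + H)
E = 18 - 6*I (E = 18 - 3*√(-4 + 0) = 18 - 6*I ≈ 18.0 - 6.0*I)
o(Y, W) = -18 - Y (o(Y, W) = 6*(-1 - 2) - Y = 6*(-3) - Y = -18 - Y)
g(N) = -10 - N (g(N) = 4 - (N - (-18 - 1*(-4))) = 4 - (N - (-18 + 4)) = 4 - (N - 1*(-14)) = 4 - (N + 14) = 4 - (14 + N) = 4 + (-14 - N) = -10 - N)
((-15 + g(5 - 1*6)) + 10)³ = ((-15 + (-10 - (5 - 1*6))) + 10)³ = ((-15 + (-10 - (5 - 6))) + 10)³ = ((-15 + (-10 - 1*(-1))) + 10)³ = ((-15 + (-10 + 1)) + 10)³ = ((-15 - 9) + 10)³ = (-24 + 10)³ = (-14)³ = -2744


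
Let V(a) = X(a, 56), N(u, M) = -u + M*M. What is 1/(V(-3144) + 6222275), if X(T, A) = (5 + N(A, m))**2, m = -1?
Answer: 1/6224775 ≈ 1.6065e-7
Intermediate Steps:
N(u, M) = M**2 - u (N(u, M) = -u + M**2 = M**2 - u)
X(T, A) = (6 - A)**2 (X(T, A) = (5 + ((-1)**2 - A))**2 = (5 + (1 - A))**2 = (6 - A)**2)
V(a) = 2500 (V(a) = (-6 + 56)**2 = 50**2 = 2500)
1/(V(-3144) + 6222275) = 1/(2500 + 6222275) = 1/6224775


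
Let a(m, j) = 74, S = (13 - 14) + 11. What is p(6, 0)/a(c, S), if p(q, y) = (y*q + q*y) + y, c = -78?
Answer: 0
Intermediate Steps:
S = 10 (S = -1 + 11 = 10)
p(q, y) = y + 2*q*y (p(q, y) = (q*y + q*y) + y = 2*q*y + y = y + 2*q*y)
p(6, 0)/a(c, S) = (0*(1 + 2*6))/74 = (0*(1 + 12))*(1/74) = (0*13)*(1/74) = 0*(1/74) = 0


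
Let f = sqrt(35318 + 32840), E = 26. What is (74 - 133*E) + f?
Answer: -3384 + sqrt(68158) ≈ -3122.9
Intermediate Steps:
f = sqrt(68158) ≈ 261.07
(74 - 133*E) + f = (74 - 133*26) + sqrt(68158) = (74 - 3458) + sqrt(68158) = -3384 + sqrt(68158)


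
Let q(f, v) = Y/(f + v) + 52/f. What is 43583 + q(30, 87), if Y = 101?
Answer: 25497574/585 ≈ 43586.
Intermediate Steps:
q(f, v) = 52/f + 101/(f + v) (q(f, v) = 101/(f + v) + 52/f = 52/f + 101/(f + v))
43583 + q(30, 87) = 43583 + (52*87 + 153*30)/(30*(30 + 87)) = 43583 + (1/30)*(4524 + 4590)/117 = 43583 + (1/30)*(1/117)*9114 = 43583 + 1519/585 = 25497574/585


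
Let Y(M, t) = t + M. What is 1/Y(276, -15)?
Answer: 1/261 ≈ 0.0038314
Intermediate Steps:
Y(M, t) = M + t
1/Y(276, -15) = 1/(276 - 15) = 1/261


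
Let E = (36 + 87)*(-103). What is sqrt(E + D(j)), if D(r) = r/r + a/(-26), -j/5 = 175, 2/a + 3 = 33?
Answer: I*sqrt(1926803190)/390 ≈ 112.55*I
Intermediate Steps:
a = 1/15 (a = 2/(-3 + 33) = 2/30 = 2*(1/30) = 1/15 ≈ 0.066667)
j = -875 (j = -5*175 = -875)
E = -12669 (E = 123*(-103) = -12669)
D(r) = 389/390 (D(r) = r/r + (1/15)/(-26) = 1 + (1/15)*(-1/26) = 1 - 1/390 = 389/390)
sqrt(E + D(j)) = sqrt(-12669 + 389/390) = sqrt(-4940521/390) = I*sqrt(1926803190)/390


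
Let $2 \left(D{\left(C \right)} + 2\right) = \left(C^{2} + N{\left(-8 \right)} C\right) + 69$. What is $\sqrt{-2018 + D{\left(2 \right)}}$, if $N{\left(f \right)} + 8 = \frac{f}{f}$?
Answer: $\frac{i \sqrt{7962}}{2} \approx 44.615 i$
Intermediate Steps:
$N{\left(f \right)} = -7$ ($N{\left(f \right)} = -8 + \frac{f}{f} = -8 + 1 = -7$)
$D{\left(C \right)} = \frac{65}{2} + \frac{C^{2}}{2} - \frac{7 C}{2}$ ($D{\left(C \right)} = -2 + \frac{\left(C^{2} - 7 C\right) + 69}{2} = -2 + \frac{69 + C^{2} - 7 C}{2} = -2 + \left(\frac{69}{2} + \frac{C^{2}}{2} - \frac{7 C}{2}\right) = \frac{65}{2} + \frac{C^{2}}{2} - \frac{7 C}{2}$)
$\sqrt{-2018 + D{\left(2 \right)}} = \sqrt{-2018 + \left(\frac{65}{2} + \frac{2^{2}}{2} - 7\right)} = \sqrt{-2018 + \left(\frac{65}{2} + \frac{1}{2} \cdot 4 - 7\right)} = \sqrt{-2018 + \left(\frac{65}{2} + 2 - 7\right)} = \sqrt{-2018 + \frac{55}{2}} = \sqrt{- \frac{3981}{2}} = \frac{i \sqrt{7962}}{2}$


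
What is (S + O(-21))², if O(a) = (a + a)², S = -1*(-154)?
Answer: 3678724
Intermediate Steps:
S = 154
O(a) = 4*a² (O(a) = (2*a)² = 4*a²)
(S + O(-21))² = (154 + 4*(-21)²)² = (154 + 4*441)² = (154 + 1764)² = 1918² = 3678724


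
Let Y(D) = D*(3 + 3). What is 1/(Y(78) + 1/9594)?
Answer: 9594/4489993 ≈ 0.0021368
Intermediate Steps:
Y(D) = 6*D (Y(D) = D*6 = 6*D)
1/(Y(78) + 1/9594) = 1/(6*78 + 1/9594) = 1/(468 + 1/9594) = 1/(4489993/9594) = 9594/4489993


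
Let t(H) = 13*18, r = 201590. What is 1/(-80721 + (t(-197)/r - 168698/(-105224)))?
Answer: -5303026540/428057097222281 ≈ -1.2389e-5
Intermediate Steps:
t(H) = 234
1/(-80721 + (t(-197)/r - 168698/(-105224))) = 1/(-80721 + (234/201590 - 168698/(-105224))) = 1/(-80721 + (234*(1/201590) - 168698*(-1/105224))) = 1/(-80721 + (117/100795 + 84349/52612)) = 1/(-80721 + 8508113059/5303026540) = 1/(-428057097222281/5303026540) = -5303026540/428057097222281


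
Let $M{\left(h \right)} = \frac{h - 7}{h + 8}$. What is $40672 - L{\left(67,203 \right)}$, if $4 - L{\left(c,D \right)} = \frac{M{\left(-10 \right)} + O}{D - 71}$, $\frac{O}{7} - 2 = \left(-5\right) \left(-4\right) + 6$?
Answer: $\frac{10736761}{264} \approx 40670.0$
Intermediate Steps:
$M{\left(h \right)} = \frac{-7 + h}{8 + h}$
$O = 196$ ($O = 14 + 7 \left(\left(-5\right) \left(-4\right) + 6\right) = 14 + 7 \left(20 + 6\right) = 14 + 7 \cdot 26 = 14 + 182 = 196$)
$L{\left(c,D \right)} = 4 - \frac{409}{2 \left(-71 + D\right)}$ ($L{\left(c,D \right)} = 4 - \frac{\frac{-7 - 10}{8 - 10} + 196}{D - 71} = 4 - \frac{\frac{1}{-2} \left(-17\right) + 196}{-71 + D} = 4 - \frac{\left(- \frac{1}{2}\right) \left(-17\right) + 196}{-71 + D} = 4 - \frac{\frac{17}{2} + 196}{-71 + D} = 4 - \frac{409}{2 \left(-71 + D\right)}$)
$40672 - L{\left(67,203 \right)} = 40672 - \frac{-977 + 8 \cdot 203}{2 \left(-71 + 203\right)} = 40672 - \frac{-977 + 1624}{2 \cdot 132} = 40672 - \frac{1}{2} \cdot \frac{1}{132} \cdot 647 = 40672 - \frac{647}{264} = \frac{10736761}{264}$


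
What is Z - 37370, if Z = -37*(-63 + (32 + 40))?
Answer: -37703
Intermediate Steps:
Z = -333 (Z = -37*(-63 + 72) = -37*9 = -333)
Z - 37370 = -333 - 37370 = -37703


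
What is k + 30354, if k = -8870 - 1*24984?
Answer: -3500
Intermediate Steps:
k = -33854 (k = -8870 - 24984 = -33854)
k + 30354 = -33854 + 30354 = -3500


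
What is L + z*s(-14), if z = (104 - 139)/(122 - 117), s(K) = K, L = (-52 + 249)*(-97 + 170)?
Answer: 14479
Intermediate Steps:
L = 14381 (L = 197*73 = 14381)
z = -7 (z = -35/5 = -35*1/5 = -7)
L + z*s(-14) = 14381 - 7*(-14) = 14381 + 98 = 14479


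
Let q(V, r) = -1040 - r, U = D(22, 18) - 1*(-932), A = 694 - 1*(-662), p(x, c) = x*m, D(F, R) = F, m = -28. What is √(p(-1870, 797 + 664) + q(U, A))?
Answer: 2*√12491 ≈ 223.53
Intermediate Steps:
p(x, c) = -28*x (p(x, c) = x*(-28) = -28*x)
A = 1356 (A = 694 + 662 = 1356)
U = 954 (U = 22 - 1*(-932) = 22 + 932 = 954)
√(p(-1870, 797 + 664) + q(U, A)) = √(-28*(-1870) + (-1040 - 1*1356)) = √(52360 + (-1040 - 1356)) = √(52360 - 2396) = √49964 = 2*√12491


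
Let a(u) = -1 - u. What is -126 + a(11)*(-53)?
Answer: 510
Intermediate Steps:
-126 + a(11)*(-53) = -126 + (-1 - 1*11)*(-53) = -126 + (-1 - 11)*(-53) = -126 - 12*(-53) = -126 + 636 = 510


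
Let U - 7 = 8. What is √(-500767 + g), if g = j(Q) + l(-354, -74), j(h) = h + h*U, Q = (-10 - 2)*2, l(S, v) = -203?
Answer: 3*I*√55706 ≈ 708.06*I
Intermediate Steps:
U = 15 (U = 7 + 8 = 15)
Q = -24 (Q = -12*2 = -24)
j(h) = 16*h (j(h) = h + h*15 = h + 15*h = 16*h)
g = -587 (g = 16*(-24) - 203 = -384 - 203 = -587)
√(-500767 + g) = √(-500767 - 587) = √(-501354) = 3*I*√55706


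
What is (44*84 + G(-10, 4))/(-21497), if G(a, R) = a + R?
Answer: -3690/21497 ≈ -0.17165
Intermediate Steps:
G(a, R) = R + a
(44*84 + G(-10, 4))/(-21497) = (44*84 + (4 - 10))/(-21497) = (3696 - 6)*(-1/21497) = 3690*(-1/21497) = -3690/21497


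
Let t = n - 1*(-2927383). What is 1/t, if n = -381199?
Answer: 1/2546184 ≈ 3.9274e-7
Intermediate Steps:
t = 2546184 (t = -381199 - 1*(-2927383) = -381199 + 2927383 = 2546184)
1/t = 1/2546184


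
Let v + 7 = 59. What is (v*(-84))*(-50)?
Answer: 218400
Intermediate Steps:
v = 52 (v = -7 + 59 = 52)
(v*(-84))*(-50) = (52*(-84))*(-50) = -4368*(-50) = 218400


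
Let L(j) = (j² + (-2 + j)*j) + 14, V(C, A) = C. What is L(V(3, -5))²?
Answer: 676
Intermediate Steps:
L(j) = 14 + j² + j*(-2 + j) (L(j) = (j² + j*(-2 + j)) + 14 = 14 + j² + j*(-2 + j))
L(V(3, -5))² = (14 - 2*3 + 2*3²)² = (14 - 6 + 2*9)² = (14 - 6 + 18)² = 26² = 676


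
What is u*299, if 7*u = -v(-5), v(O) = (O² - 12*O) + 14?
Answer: -29601/7 ≈ -4228.7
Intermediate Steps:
v(O) = 14 + O² - 12*O
u = -99/7 (u = (-(14 + (-5)² - 12*(-5)))/7 = (-(14 + 25 + 60))/7 = (-1*99)/7 = (⅐)*(-99) = -99/7 ≈ -14.143)
u*299 = -99/7*299 = -29601/7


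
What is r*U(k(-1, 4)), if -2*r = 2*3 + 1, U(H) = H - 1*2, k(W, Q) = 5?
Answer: -21/2 ≈ -10.500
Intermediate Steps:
U(H) = -2 + H (U(H) = H - 2 = -2 + H)
r = -7/2 (r = -(2*3 + 1)/2 = -(6 + 1)/2 = -1/2*7 = -7/2 ≈ -3.5000)
r*U(k(-1, 4)) = -7*(-2 + 5)/2 = -7/2*3 = -21/2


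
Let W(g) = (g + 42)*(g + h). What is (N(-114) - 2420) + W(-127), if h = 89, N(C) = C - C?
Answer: 810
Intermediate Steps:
N(C) = 0
W(g) = (42 + g)*(89 + g) (W(g) = (g + 42)*(g + 89) = (42 + g)*(89 + g))
(N(-114) - 2420) + W(-127) = (0 - 2420) + (3738 + (-127)² + 131*(-127)) = -2420 + (3738 + 16129 - 16637) = -2420 + 3230 = 810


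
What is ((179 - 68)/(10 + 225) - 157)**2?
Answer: 1353062656/55225 ≈ 24501.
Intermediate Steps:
((179 - 68)/(10 + 225) - 157)**2 = (111/235 - 157)**2 = (-36784/235)**2 = 1353062656/55225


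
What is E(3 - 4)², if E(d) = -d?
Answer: 1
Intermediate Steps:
E(3 - 4)² = (-(3 - 4))² = (-1*(-1))² = 1² = 1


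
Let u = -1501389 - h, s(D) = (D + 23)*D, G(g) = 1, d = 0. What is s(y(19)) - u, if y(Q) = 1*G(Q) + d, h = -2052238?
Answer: -550825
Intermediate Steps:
y(Q) = 1 (y(Q) = 1*1 + 0 = 1 + 0 = 1)
s(D) = D*(23 + D) (s(D) = (23 + D)*D = D*(23 + D))
u = 550849 (u = -1501389 - 1*(-2052238) = -1501389 + 2052238 = 550849)
s(y(19)) - u = 1*(23 + 1) - 1*550849 = 1*24 - 550849 = 24 - 550849 = -550825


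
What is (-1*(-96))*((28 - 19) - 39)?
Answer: -2880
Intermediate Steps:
(-1*(-96))*((28 - 19) - 39) = 96*(9 - 39) = 96*(-30) = -2880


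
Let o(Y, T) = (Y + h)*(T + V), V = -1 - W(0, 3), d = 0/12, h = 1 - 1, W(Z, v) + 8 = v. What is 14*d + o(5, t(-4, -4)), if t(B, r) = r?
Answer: 0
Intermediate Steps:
W(Z, v) = -8 + v
h = 0
d = 0 (d = 0*(1/12) = 0)
V = 4 (V = -1 - (-8 + 3) = -1 - 1*(-5) = -1 + 5 = 4)
o(Y, T) = Y*(4 + T) (o(Y, T) = (Y + 0)*(T + 4) = Y*(4 + T))
14*d + o(5, t(-4, -4)) = 14*0 + 5*(4 - 4) = 0 + 5*0 = 0 + 0 = 0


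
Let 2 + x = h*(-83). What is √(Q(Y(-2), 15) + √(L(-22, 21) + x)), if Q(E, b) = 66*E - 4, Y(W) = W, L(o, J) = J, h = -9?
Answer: √(-136 + √766) ≈ 10.408*I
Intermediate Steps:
x = 745 (x = -2 - 9*(-83) = -2 + 747 = 745)
Q(E, b) = -4 + 66*E
√(Q(Y(-2), 15) + √(L(-22, 21) + x)) = √((-4 + 66*(-2)) + √(21 + 745)) = √((-4 - 132) + √766) = √(-136 + √766)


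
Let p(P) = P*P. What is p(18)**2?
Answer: 104976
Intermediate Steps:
p(P) = P**2
p(18)**2 = (18**2)**2 = 324**2 = 104976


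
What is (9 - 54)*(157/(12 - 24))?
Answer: 2355/4 ≈ 588.75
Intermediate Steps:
(9 - 54)*(157/(12 - 24)) = -7065/(-12) = -7065*(-1)/12 = -45*(-157/12) = 2355/4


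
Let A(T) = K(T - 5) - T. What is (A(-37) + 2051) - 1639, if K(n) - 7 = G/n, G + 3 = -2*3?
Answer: 6387/14 ≈ 456.21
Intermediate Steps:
G = -9 (G = -3 - 2*3 = -3 - 6 = -9)
K(n) = 7 - 9/n
A(T) = 7 - T - 9/(-5 + T) (A(T) = (7 - 9/(T - 5)) - T = (7 - 9/(-5 + T)) - T = 7 - T - 9/(-5 + T))
(A(-37) + 2051) - 1639 = ((-9 + (-5 - 37)*(7 - 1*(-37)))/(-5 - 37) + 2051) - 1639 = ((-9 - 42*(7 + 37))/(-42) + 2051) - 1639 = (-(-9 - 42*44)/42 + 2051) - 1639 = (-(-9 - 1848)/42 + 2051) - 1639 = (-1/42*(-1857) + 2051) - 1639 = (619/14 + 2051) - 1639 = 29333/14 - 1639 = 6387/14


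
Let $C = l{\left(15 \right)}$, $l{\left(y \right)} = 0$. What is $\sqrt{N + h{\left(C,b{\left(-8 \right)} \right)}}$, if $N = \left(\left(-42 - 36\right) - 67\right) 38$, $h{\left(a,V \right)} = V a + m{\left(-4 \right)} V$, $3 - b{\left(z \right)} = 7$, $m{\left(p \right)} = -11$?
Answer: $i \sqrt{5466} \approx 73.932 i$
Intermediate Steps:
$C = 0$
$b{\left(z \right)} = -4$ ($b{\left(z \right)} = 3 - 7 = -4$)
$h{\left(a,V \right)} = - 11 V + V a$ ($h{\left(a,V \right)} = V a - 11 V = - 11 V + V a$)
$N = -5510$ ($N = \left(\left(-42 - 36\right) - 67\right) 38 = \left(-78 - 67\right) 38 = \left(-145\right) 38 = -5510$)
$\sqrt{N + h{\left(C,b{\left(-8 \right)} \right)}} = \sqrt{-5510 - 4 \left(-11 + 0\right)} = \sqrt{-5510 - -44} = \sqrt{-5510 + 44} = \sqrt{-5466} = i \sqrt{5466}$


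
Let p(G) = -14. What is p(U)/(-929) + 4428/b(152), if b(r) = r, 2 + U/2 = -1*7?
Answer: 1028935/35302 ≈ 29.147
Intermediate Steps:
U = -18 (U = -4 + 2*(-1*7) = -4 + 2*(-7) = -4 - 14 = -18)
p(U)/(-929) + 4428/b(152) = -14/(-929) + 4428/152 = -14*(-1/929) + 4428*(1/152) = 14/929 + 1107/38 = 1028935/35302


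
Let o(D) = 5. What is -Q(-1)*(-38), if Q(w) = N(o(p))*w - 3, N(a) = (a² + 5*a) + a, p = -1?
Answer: -2204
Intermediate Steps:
N(a) = a² + 6*a
Q(w) = -3 + 55*w (Q(w) = (5*(6 + 5))*w - 3 = (5*11)*w - 3 = 55*w - 3 = -3 + 55*w)
-Q(-1)*(-38) = -(-3 + 55*(-1))*(-38) = -(-3 - 55)*(-38) = -1*(-58)*(-38) = 58*(-38) = -2204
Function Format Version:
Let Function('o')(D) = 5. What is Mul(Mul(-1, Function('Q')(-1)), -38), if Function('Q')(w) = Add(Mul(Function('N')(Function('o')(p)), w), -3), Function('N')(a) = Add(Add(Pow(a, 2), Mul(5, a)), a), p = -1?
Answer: -2204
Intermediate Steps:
Function('N')(a) = Add(Pow(a, 2), Mul(6, a))
Function('Q')(w) = Add(-3, Mul(55, w)) (Function('Q')(w) = Add(Mul(Mul(5, Add(6, 5)), w), -3) = Add(Mul(Mul(5, 11), w), -3) = Add(Mul(55, w), -3) = Add(-3, Mul(55, w)))
Mul(Mul(-1, Function('Q')(-1)), -38) = Mul(Mul(-1, Add(-3, Mul(55, -1))), -38) = Mul(Mul(-1, Add(-3, -55)), -38) = Mul(Mul(-1, -58), -38) = Mul(58, -38) = -2204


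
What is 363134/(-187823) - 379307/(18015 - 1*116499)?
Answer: 35479689805/18497560332 ≈ 1.9181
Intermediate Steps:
363134/(-187823) - 379307/(18015 - 1*116499) = 363134*(-1/187823) - 379307/(18015 - 116499) = -363134/187823 - 379307/(-98484) = -363134/187823 - 379307*(-1/98484) = -363134/187823 + 379307/98484 = 35479689805/18497560332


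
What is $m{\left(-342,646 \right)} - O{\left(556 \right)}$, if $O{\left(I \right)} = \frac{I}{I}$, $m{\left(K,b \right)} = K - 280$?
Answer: $-623$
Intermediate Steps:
$m{\left(K,b \right)} = -280 + K$ ($m{\left(K,b \right)} = K - 280 = -280 + K$)
$O{\left(I \right)} = 1$
$m{\left(-342,646 \right)} - O{\left(556 \right)} = \left(-280 - 342\right) - 1 = -622 - 1 = -623$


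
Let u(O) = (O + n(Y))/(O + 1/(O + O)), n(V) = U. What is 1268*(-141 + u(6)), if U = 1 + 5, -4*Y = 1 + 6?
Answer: -12868932/73 ≈ -1.7629e+5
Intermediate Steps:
Y = -7/4 (Y = -(1 + 6)/4 = -¼*7 = -7/4 ≈ -1.7500)
U = 6
n(V) = 6
u(O) = (6 + O)/(O + 1/(2*O)) (u(O) = (O + 6)/(O + 1/(O + O)) = (6 + O)/(O + 1/(2*O)))
1268*(-141 + u(6)) = 1268*(-141 + 2*6*(6 + 6)/(1 + 2*6²)) = 1268*(-141 + 2*6*12/(1 + 2*36)) = 1268*(-141 + 2*6*12/(1 + 72)) = 1268*(-141 + 2*6*12/73) = 1268*(-141 + 2*6*(1/73)*12) = 1268*(-141 + 144/73) = 1268*(-10149/73) = -12868932/73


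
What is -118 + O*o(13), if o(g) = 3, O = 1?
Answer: -115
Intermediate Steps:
-118 + O*o(13) = -118 + 1*3 = -118 + 3 = -115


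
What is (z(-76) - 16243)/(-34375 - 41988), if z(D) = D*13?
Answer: 17231/76363 ≈ 0.22565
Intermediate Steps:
z(D) = 13*D
(z(-76) - 16243)/(-34375 - 41988) = (13*(-76) - 16243)/(-34375 - 41988) = (-988 - 16243)/(-76363) = -17231*(-1/76363) = 17231/76363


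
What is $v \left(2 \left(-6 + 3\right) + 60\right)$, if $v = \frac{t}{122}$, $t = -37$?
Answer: $- \frac{999}{61} \approx -16.377$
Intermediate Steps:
$v = - \frac{37}{122} \approx -0.30328$
$v \left(2 \left(-6 + 3\right) + 60\right) = - \frac{37 \left(2 \left(-6 + 3\right) + 60\right)}{122} = - \frac{37 \left(2 \left(-3\right) + 60\right)}{122} = - \frac{37 \left(-6 + 60\right)}{122} = \left(- \frac{37}{122}\right) 54 = - \frac{999}{61}$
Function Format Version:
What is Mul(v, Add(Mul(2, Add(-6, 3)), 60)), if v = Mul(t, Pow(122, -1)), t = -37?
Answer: Rational(-999, 61) ≈ -16.377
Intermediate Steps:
v = Rational(-37, 122) (v = Mul(-37, Pow(122, -1)) = Mul(-37, Rational(1, 122)) = Rational(-37, 122) ≈ -0.30328)
Mul(v, Add(Mul(2, Add(-6, 3)), 60)) = Mul(Rational(-37, 122), Add(Mul(2, Add(-6, 3)), 60)) = Mul(Rational(-37, 122), Add(Mul(2, -3), 60)) = Mul(Rational(-37, 122), Add(-6, 60)) = Mul(Rational(-37, 122), 54) = Rational(-999, 61)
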